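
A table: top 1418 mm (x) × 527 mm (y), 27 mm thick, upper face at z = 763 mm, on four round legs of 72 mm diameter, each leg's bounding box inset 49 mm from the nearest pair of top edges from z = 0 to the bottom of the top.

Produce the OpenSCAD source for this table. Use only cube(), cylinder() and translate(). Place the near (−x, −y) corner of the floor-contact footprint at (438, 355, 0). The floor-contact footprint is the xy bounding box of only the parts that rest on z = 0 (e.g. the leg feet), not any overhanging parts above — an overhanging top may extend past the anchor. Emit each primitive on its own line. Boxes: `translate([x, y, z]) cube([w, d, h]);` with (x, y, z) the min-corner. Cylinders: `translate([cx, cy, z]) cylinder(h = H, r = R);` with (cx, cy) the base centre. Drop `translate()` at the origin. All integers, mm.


translate([389, 306, 736]) cube([1418, 527, 27]);
translate([474, 391, 0]) cylinder(h = 736, r = 36);
translate([1722, 391, 0]) cylinder(h = 736, r = 36);
translate([474, 748, 0]) cylinder(h = 736, r = 36);
translate([1722, 748, 0]) cylinder(h = 736, r = 36);


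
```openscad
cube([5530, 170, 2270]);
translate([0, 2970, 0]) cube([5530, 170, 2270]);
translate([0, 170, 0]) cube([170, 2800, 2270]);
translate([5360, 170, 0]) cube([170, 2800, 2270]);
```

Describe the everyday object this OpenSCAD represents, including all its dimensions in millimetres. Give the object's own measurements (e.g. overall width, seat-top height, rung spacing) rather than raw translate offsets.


The wall frame of a small rectangular building: four walls, each 2270 mm tall and 170 mm thick, enclosing a footprint 5530 mm (x) by 3140 mm (y) outside-to-outside, with no floor or roof. The front and back walls (the −y and +y sides) span the full width; the two side walls fit between them.


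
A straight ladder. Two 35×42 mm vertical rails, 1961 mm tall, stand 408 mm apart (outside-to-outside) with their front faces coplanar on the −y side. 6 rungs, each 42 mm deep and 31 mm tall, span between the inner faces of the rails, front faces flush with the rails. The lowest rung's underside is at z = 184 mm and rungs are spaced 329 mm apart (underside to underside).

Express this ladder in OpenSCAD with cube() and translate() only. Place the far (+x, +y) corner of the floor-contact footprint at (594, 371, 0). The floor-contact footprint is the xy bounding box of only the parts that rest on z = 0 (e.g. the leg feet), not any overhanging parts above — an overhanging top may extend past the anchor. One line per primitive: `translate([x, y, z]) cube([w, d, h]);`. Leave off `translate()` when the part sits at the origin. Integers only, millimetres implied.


translate([186, 329, 0]) cube([35, 42, 1961]);
translate([559, 329, 0]) cube([35, 42, 1961]);
translate([221, 329, 184]) cube([338, 42, 31]);
translate([221, 329, 513]) cube([338, 42, 31]);
translate([221, 329, 842]) cube([338, 42, 31]);
translate([221, 329, 1171]) cube([338, 42, 31]);
translate([221, 329, 1500]) cube([338, 42, 31]);
translate([221, 329, 1829]) cube([338, 42, 31]);


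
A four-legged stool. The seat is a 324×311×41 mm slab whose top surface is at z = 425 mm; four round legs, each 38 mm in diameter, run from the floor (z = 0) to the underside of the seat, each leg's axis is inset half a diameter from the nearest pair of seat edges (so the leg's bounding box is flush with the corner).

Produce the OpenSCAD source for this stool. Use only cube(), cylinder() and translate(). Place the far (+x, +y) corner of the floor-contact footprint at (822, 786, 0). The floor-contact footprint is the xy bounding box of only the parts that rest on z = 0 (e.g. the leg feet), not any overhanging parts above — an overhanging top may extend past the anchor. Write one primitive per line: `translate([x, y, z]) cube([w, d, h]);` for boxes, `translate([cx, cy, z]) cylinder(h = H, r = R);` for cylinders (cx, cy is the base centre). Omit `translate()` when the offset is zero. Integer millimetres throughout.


// leg_h = 425 - 41 = 384
translate([498, 475, 384]) cube([324, 311, 41]);
translate([517, 494, 0]) cylinder(h = 384, r = 19);
translate([803, 494, 0]) cylinder(h = 384, r = 19);
translate([517, 767, 0]) cylinder(h = 384, r = 19);
translate([803, 767, 0]) cylinder(h = 384, r = 19);


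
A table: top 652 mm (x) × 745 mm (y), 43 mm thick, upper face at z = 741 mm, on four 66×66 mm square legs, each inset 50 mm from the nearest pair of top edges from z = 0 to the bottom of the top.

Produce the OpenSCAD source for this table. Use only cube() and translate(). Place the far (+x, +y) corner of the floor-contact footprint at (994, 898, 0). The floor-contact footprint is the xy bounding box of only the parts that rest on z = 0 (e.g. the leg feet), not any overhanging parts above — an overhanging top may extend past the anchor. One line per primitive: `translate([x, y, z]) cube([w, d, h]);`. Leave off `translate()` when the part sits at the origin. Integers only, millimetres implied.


translate([392, 203, 698]) cube([652, 745, 43]);
translate([442, 253, 0]) cube([66, 66, 698]);
translate([928, 253, 0]) cube([66, 66, 698]);
translate([442, 832, 0]) cube([66, 66, 698]);
translate([928, 832, 0]) cube([66, 66, 698]);


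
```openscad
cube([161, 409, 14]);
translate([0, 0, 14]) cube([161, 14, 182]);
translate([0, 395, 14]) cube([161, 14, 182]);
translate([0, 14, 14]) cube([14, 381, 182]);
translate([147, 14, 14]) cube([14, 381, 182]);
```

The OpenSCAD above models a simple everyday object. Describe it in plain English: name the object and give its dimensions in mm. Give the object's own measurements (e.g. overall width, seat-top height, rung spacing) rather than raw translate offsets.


An open-topped rectangular box: outside dimensions 161×409×196 mm, with a uniform wall and base thickness of 14 mm. The base is a full 161×409 slab on the floor; four walls sit on top of the base. The front and back walls (the −y and +y sides) span the full width; the two side walls fit between them.


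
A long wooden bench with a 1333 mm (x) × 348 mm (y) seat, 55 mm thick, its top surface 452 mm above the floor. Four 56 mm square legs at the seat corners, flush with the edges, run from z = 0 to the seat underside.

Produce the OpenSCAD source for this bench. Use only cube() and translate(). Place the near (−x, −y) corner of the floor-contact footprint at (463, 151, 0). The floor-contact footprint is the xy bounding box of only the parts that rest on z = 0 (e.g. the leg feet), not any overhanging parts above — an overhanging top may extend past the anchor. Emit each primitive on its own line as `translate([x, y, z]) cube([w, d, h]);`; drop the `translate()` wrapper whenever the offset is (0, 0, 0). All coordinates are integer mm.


// leg_h = 452 − 55 = 397
translate([463, 151, 397]) cube([1333, 348, 55]);
translate([463, 151, 0]) cube([56, 56, 397]);
translate([463, 443, 0]) cube([56, 56, 397]);
translate([1740, 151, 0]) cube([56, 56, 397]);
translate([1740, 443, 0]) cube([56, 56, 397]);


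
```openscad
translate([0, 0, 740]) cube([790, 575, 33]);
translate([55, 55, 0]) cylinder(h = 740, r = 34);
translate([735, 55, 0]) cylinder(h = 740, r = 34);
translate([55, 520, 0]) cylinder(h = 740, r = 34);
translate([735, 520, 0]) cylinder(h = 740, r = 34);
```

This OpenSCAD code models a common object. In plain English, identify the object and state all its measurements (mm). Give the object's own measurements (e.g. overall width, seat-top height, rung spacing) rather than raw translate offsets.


A rectangular dining table. The top is 790×575×33 mm with its upper surface at z = 773 mm. It stands on four round legs of 68 mm diameter, each leg's bounding box inset 21 mm from the nearest pair of top edges, running from the floor to the underside of the top.


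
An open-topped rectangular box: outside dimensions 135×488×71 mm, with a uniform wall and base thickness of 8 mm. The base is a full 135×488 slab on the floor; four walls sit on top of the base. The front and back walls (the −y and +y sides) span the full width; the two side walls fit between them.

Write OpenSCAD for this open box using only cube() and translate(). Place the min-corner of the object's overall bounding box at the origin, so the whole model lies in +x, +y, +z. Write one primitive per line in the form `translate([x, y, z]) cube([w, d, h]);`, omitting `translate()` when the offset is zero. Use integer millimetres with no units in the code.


cube([135, 488, 8]);
translate([0, 0, 8]) cube([135, 8, 63]);
translate([0, 480, 8]) cube([135, 8, 63]);
translate([0, 8, 8]) cube([8, 472, 63]);
translate([127, 8, 8]) cube([8, 472, 63]);


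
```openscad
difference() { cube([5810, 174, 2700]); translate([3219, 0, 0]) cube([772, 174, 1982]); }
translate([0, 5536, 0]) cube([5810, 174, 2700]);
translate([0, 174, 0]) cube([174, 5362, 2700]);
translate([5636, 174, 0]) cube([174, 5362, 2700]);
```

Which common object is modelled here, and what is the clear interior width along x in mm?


A single room. The interior width is 5462 mm.

Four walls enclosing a rectangle with a door in the front wall — a room. Outside width 5810 minus two 174 mm walls gives 5462 mm.


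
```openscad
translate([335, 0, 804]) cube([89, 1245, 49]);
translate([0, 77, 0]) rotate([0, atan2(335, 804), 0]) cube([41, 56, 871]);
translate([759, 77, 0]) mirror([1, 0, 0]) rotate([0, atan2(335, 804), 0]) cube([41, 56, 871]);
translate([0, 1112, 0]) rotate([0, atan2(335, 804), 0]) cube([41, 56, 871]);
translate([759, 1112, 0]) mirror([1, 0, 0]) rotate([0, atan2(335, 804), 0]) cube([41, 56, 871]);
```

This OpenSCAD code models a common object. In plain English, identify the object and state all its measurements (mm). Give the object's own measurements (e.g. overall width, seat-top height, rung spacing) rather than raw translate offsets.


A sawhorse. A 89×1245×49 mm beam (x, y, z) sits on two A-frame leg pairs. Each pair is two raked legs of 41×56 mm section (56 mm along y) splaying symmetrically in x. Each leg rises 804 mm vertically over 335 mm of horizontal reach and is 871 mm long along its own axis. Every leg's outer bottom edge rests on the floor and its outer top edge meets a bottom edge of the beam — the left legs (tilting toward +x) meet the beam's −x bottom edge, the right legs (their mirror images, tilting toward −x) meet its +x bottom edge — so the leg tops tuck under the beam, the beam's underside is 804 mm above the floor, and the feet are 759 mm apart outside-to-outside with the beam centred between them. The two leg pairs are set in 77 mm from either end of the beam.


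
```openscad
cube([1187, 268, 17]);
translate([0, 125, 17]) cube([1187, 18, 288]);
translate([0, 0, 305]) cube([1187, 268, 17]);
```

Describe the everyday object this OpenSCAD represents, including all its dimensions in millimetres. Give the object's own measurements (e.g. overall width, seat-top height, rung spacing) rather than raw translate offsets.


An I-beam lying along x, 1187 mm long. Overall section height 322 mm. Two flanges 268 mm wide (y) and 17 mm thick, one on the floor and one at the top; a web 18 mm thick runs between them, centred on the flange width.


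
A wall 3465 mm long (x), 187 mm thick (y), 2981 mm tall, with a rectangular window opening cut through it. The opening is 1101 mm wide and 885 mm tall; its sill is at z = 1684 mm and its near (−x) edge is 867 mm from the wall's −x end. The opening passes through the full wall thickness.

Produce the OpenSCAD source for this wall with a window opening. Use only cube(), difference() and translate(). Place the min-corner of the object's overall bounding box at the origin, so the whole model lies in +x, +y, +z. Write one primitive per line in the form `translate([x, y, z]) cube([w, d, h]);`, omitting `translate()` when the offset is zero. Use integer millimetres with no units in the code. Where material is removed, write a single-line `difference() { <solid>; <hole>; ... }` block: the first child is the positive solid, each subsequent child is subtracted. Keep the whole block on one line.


difference() { cube([3465, 187, 2981]); translate([867, 0, 1684]) cube([1101, 187, 885]); }


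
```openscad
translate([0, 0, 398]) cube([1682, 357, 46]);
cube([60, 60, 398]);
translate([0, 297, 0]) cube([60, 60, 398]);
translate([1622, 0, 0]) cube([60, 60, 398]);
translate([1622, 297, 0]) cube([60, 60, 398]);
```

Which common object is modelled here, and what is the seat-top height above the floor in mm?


A bench. The seat-top height is 444 mm.

A long slab on four corner posts — a bench. The slab sits at z = 398 with thickness 46, so the top is 398 + 46 = 444 mm.


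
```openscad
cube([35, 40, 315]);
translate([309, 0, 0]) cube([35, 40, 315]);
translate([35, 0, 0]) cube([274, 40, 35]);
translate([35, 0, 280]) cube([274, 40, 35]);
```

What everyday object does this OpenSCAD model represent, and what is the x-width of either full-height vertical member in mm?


A picture frame. The border width is 35 mm.

Four thin pieces enclosing a rectangular opening — a picture frame. The two full-height stiles are 315 mm tall; the top rail sits at z = 280 and is 35 mm tall, so the border above the opening is 315 − 280 = 35 mm, matching the stile x-width.


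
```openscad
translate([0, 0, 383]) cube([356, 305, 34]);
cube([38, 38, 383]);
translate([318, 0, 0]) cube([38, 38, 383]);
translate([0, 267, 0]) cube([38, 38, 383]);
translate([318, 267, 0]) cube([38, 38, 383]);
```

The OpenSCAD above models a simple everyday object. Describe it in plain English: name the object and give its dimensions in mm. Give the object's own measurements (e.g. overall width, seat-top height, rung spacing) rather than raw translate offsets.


A simple wooden stool: a rectangular seat 356 mm (x) by 305 mm (y), 34 mm thick, top face at z = 417 mm, on four square legs, each 38×38 mm in cross-section. The legs rest on z = 0, each flush with a corner of the seat.


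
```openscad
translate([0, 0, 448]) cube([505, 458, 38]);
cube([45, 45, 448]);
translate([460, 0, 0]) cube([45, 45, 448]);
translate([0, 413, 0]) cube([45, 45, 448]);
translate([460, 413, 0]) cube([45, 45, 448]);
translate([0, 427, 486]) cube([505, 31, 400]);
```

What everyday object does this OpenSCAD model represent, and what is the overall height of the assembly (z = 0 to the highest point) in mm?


A chair. The overall height is 886 mm.

A slab on four corner posts with a tall panel at the back — a chair. The seat slab sits at z = 448 with thickness 38, and the 400 mm backrest starts at the seat top, so the overall height is 448 + 38 + 400 = 886 mm.


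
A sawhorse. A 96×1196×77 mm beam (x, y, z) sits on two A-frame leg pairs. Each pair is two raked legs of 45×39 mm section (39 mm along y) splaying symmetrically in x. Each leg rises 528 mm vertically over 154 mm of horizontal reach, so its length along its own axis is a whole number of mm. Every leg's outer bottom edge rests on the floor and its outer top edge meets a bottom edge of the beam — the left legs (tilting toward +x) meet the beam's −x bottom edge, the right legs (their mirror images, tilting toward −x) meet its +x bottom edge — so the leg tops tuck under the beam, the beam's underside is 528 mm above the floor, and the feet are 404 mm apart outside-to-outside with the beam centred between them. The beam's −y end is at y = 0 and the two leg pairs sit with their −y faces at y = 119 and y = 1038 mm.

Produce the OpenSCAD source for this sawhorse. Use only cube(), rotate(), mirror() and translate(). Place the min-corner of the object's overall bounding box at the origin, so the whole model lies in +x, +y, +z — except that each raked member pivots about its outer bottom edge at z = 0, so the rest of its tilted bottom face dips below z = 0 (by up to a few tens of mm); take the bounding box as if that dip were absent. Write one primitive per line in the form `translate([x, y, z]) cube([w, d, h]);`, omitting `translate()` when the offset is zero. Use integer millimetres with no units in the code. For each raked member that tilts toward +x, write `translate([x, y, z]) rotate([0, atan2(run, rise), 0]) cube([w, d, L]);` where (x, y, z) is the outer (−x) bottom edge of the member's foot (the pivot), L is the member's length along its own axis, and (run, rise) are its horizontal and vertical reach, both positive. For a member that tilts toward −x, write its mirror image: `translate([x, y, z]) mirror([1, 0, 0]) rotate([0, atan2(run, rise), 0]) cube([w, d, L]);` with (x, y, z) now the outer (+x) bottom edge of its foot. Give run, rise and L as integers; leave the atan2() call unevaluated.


translate([154, 0, 528]) cube([96, 1196, 77]);
translate([0, 119, 0]) rotate([0, atan2(154, 528), 0]) cube([45, 39, 550]);
translate([404, 119, 0]) mirror([1, 0, 0]) rotate([0, atan2(154, 528), 0]) cube([45, 39, 550]);
translate([0, 1038, 0]) rotate([0, atan2(154, 528), 0]) cube([45, 39, 550]);
translate([404, 1038, 0]) mirror([1, 0, 0]) rotate([0, atan2(154, 528), 0]) cube([45, 39, 550]);


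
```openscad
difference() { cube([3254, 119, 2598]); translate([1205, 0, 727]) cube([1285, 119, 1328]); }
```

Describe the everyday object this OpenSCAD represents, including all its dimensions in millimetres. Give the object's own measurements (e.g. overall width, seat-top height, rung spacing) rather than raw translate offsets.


A wall 3254 mm long (x), 119 mm thick (y), 2598 mm tall, with a rectangular window opening cut through it. The opening is 1285 mm wide and 1328 mm tall; its sill is at z = 727 mm and its near (−x) edge is 1205 mm from the wall's −x end. The opening passes through the full wall thickness.


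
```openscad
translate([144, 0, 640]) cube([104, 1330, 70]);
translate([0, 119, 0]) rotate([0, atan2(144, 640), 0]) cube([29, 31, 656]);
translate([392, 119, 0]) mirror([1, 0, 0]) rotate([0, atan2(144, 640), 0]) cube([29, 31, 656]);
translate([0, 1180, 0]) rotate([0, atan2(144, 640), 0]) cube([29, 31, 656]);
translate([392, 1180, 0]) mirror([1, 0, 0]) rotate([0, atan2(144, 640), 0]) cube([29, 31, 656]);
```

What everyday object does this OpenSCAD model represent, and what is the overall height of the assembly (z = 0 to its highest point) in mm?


A sawhorse. The overall height is 710 mm.

A beam across two mirrored pairs of raked legs — a sawhorse. The beam's underside is at z = 640 (matching the legs' vertical rise in atan2(144, 640)) and the beam is 70 mm tall, so its top is at 640 + 70 = 710 mm. The raked legs top out at the beam's underside, so that is the highest point.


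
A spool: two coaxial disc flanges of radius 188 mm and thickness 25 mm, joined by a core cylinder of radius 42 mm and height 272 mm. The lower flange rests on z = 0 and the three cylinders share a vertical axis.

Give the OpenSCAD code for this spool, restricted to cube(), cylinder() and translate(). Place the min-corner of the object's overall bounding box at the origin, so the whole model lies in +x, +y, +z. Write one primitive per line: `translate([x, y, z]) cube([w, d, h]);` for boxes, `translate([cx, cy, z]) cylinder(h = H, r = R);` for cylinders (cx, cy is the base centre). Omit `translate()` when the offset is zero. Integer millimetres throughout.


translate([188, 188, 0]) cylinder(h = 25, r = 188);
translate([188, 188, 25]) cylinder(h = 272, r = 42);
translate([188, 188, 297]) cylinder(h = 25, r = 188);


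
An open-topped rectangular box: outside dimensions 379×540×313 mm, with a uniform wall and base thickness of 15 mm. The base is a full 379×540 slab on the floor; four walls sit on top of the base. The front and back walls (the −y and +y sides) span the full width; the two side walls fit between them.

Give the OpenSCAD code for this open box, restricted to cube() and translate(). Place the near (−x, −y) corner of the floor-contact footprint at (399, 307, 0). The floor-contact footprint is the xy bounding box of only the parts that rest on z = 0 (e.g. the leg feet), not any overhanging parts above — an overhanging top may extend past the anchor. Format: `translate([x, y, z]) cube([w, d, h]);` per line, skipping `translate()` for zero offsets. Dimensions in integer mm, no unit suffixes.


translate([399, 307, 0]) cube([379, 540, 15]);
translate([399, 307, 15]) cube([379, 15, 298]);
translate([399, 832, 15]) cube([379, 15, 298]);
translate([399, 322, 15]) cube([15, 510, 298]);
translate([763, 322, 15]) cube([15, 510, 298]);


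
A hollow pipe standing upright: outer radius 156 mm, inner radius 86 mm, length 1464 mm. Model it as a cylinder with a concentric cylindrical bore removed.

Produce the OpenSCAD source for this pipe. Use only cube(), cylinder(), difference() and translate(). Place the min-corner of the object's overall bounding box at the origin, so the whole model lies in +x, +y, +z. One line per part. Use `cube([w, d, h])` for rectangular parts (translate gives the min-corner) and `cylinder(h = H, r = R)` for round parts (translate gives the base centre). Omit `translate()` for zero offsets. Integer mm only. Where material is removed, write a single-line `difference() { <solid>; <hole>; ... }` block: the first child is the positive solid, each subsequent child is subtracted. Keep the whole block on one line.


difference() { translate([156, 156, 0]) cylinder(h = 1464, r = 156); translate([156, 156, 0]) cylinder(h = 1464, r = 86); }


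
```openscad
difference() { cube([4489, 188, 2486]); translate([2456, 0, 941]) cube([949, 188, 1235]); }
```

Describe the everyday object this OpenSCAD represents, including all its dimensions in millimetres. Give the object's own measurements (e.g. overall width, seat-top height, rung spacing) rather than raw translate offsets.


A wall 4489 mm long (x), 188 mm thick (y), 2486 mm tall, with a rectangular window opening cut through it. The opening is 949 mm wide and 1235 mm tall; its sill is at z = 941 mm and its near (−x) edge is 2456 mm from the wall's −x end. The opening passes through the full wall thickness.


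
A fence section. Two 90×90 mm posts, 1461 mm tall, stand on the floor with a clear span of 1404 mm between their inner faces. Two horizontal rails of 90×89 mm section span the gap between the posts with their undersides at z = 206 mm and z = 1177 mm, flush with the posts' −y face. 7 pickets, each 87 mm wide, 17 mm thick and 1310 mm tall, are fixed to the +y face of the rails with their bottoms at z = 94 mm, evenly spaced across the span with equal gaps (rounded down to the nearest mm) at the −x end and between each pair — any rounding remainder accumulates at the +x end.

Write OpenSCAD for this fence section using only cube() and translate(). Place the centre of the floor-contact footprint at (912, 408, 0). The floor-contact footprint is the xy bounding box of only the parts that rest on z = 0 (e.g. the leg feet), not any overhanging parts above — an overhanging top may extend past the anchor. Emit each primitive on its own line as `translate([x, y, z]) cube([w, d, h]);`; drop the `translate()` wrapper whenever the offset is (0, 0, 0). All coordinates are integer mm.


translate([120, 363, 0]) cube([90, 90, 1461]);
translate([1614, 363, 0]) cube([90, 90, 1461]);
translate([210, 363, 206]) cube([1404, 90, 89]);
translate([210, 363, 1177]) cube([1404, 90, 89]);
translate([309, 453, 94]) cube([87, 17, 1310]);
translate([495, 453, 94]) cube([87, 17, 1310]);
translate([681, 453, 94]) cube([87, 17, 1310]);
translate([867, 453, 94]) cube([87, 17, 1310]);
translate([1053, 453, 94]) cube([87, 17, 1310]);
translate([1239, 453, 94]) cube([87, 17, 1310]);
translate([1425, 453, 94]) cube([87, 17, 1310]);


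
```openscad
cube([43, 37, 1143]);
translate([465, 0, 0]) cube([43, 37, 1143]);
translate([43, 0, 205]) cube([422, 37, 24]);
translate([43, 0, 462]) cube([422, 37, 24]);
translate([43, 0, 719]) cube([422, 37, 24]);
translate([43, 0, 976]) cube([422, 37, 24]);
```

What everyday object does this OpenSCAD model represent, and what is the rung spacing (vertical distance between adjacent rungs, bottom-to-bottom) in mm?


A ladder. The rung spacing is 257 mm.

Two tall 43×37 posts with 4 short bars between them — a ladder. Adjacent rungs sit at z = 205 and z = 462, so the spacing is 462 − 205 = 257 mm.


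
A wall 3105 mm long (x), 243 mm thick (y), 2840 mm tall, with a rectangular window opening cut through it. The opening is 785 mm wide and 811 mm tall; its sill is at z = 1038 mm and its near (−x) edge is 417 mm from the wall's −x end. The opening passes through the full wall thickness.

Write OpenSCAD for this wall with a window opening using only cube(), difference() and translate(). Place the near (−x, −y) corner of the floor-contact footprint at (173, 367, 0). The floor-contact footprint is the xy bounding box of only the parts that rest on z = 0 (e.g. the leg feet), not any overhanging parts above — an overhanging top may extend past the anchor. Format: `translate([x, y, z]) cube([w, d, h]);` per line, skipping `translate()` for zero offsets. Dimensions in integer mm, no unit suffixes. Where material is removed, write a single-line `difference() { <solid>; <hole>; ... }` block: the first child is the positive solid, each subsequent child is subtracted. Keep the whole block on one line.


difference() { translate([173, 367, 0]) cube([3105, 243, 2840]); translate([590, 367, 1038]) cube([785, 243, 811]); }


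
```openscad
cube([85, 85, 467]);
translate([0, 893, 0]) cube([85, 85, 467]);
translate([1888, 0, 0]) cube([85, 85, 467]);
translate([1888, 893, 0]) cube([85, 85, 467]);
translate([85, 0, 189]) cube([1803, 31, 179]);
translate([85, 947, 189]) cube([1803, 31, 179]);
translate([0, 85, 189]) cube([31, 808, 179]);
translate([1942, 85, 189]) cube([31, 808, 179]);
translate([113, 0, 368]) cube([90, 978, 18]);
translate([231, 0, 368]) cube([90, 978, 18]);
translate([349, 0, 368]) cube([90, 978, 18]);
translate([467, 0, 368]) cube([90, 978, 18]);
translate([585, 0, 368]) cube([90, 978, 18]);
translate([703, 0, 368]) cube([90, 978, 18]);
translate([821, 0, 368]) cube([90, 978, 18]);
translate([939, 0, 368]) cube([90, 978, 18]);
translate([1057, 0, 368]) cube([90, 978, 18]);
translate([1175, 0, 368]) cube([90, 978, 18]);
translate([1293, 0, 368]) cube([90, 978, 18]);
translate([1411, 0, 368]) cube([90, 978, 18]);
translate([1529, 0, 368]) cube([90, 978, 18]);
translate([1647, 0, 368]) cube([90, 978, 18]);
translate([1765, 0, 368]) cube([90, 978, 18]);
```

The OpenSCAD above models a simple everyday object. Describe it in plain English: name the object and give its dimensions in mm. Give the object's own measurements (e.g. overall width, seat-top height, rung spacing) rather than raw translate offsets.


A bed frame 1973 mm long (x) by 978 mm wide (y). Four 85×85 mm corner posts, 467 mm tall, at the corners of the footprint. Four rails of 31 mm thickness and 179 mm height run between adjacent posts with their undersides at z = 189 mm, their outer faces flush with the outside of the frame (the two x-running rails run between the posts' inner faces; the two y-running rails run between the posts' inner faces). 15 slats, each 90 mm wide (x) and 18 mm thick, lie across the top of the two x-running rails, running the full 978 mm width of the frame in y; along x they sit between the end posts with a 28 mm gap after the −x posts and between neighbouring slats, leaving 33 mm before the +x posts.


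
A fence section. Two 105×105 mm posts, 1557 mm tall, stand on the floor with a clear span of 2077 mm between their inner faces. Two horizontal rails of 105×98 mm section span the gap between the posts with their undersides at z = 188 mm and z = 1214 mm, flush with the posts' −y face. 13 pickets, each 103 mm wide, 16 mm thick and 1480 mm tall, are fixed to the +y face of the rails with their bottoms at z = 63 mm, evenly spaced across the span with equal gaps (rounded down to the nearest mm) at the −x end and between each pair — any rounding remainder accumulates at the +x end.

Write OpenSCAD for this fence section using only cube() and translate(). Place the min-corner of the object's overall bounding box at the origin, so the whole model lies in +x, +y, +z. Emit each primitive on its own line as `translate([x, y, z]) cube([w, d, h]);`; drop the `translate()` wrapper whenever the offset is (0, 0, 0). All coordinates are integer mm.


cube([105, 105, 1557]);
translate([2182, 0, 0]) cube([105, 105, 1557]);
translate([105, 0, 188]) cube([2077, 105, 98]);
translate([105, 0, 1214]) cube([2077, 105, 98]);
translate([157, 105, 63]) cube([103, 16, 1480]);
translate([312, 105, 63]) cube([103, 16, 1480]);
translate([467, 105, 63]) cube([103, 16, 1480]);
translate([622, 105, 63]) cube([103, 16, 1480]);
translate([777, 105, 63]) cube([103, 16, 1480]);
translate([932, 105, 63]) cube([103, 16, 1480]);
translate([1087, 105, 63]) cube([103, 16, 1480]);
translate([1242, 105, 63]) cube([103, 16, 1480]);
translate([1397, 105, 63]) cube([103, 16, 1480]);
translate([1552, 105, 63]) cube([103, 16, 1480]);
translate([1707, 105, 63]) cube([103, 16, 1480]);
translate([1862, 105, 63]) cube([103, 16, 1480]);
translate([2017, 105, 63]) cube([103, 16, 1480]);


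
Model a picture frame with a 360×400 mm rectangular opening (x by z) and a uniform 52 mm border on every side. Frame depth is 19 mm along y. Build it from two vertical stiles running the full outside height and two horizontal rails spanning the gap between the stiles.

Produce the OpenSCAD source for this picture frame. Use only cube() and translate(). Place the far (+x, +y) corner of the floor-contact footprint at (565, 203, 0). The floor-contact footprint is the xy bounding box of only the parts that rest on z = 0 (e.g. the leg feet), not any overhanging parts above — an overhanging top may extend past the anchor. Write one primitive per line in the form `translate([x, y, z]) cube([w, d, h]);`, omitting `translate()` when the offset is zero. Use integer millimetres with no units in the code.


translate([101, 184, 0]) cube([52, 19, 504]);
translate([513, 184, 0]) cube([52, 19, 504]);
translate([153, 184, 0]) cube([360, 19, 52]);
translate([153, 184, 452]) cube([360, 19, 52]);


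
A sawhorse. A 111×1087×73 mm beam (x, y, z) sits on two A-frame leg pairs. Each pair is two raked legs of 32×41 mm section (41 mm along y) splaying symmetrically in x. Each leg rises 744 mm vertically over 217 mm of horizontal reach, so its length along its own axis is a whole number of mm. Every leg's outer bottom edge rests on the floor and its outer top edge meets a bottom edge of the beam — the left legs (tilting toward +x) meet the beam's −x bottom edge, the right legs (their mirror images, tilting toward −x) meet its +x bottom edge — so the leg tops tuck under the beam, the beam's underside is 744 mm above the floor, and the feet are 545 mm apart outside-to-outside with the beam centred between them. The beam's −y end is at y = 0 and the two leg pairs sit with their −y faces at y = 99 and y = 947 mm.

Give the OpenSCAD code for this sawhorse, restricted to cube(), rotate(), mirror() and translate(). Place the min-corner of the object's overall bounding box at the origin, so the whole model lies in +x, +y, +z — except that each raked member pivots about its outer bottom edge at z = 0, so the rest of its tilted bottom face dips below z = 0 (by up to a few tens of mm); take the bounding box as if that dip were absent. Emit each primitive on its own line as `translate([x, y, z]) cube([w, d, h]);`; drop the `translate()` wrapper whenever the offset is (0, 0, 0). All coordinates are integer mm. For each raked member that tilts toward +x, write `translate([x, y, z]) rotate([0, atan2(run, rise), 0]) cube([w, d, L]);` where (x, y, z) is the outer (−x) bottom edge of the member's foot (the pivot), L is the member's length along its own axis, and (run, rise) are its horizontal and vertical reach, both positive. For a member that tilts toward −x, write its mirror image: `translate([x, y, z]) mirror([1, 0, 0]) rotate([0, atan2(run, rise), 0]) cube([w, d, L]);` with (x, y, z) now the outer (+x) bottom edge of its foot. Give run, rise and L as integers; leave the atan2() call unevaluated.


translate([217, 0, 744]) cube([111, 1087, 73]);
translate([0, 99, 0]) rotate([0, atan2(217, 744), 0]) cube([32, 41, 775]);
translate([545, 99, 0]) mirror([1, 0, 0]) rotate([0, atan2(217, 744), 0]) cube([32, 41, 775]);
translate([0, 947, 0]) rotate([0, atan2(217, 744), 0]) cube([32, 41, 775]);
translate([545, 947, 0]) mirror([1, 0, 0]) rotate([0, atan2(217, 744), 0]) cube([32, 41, 775]);


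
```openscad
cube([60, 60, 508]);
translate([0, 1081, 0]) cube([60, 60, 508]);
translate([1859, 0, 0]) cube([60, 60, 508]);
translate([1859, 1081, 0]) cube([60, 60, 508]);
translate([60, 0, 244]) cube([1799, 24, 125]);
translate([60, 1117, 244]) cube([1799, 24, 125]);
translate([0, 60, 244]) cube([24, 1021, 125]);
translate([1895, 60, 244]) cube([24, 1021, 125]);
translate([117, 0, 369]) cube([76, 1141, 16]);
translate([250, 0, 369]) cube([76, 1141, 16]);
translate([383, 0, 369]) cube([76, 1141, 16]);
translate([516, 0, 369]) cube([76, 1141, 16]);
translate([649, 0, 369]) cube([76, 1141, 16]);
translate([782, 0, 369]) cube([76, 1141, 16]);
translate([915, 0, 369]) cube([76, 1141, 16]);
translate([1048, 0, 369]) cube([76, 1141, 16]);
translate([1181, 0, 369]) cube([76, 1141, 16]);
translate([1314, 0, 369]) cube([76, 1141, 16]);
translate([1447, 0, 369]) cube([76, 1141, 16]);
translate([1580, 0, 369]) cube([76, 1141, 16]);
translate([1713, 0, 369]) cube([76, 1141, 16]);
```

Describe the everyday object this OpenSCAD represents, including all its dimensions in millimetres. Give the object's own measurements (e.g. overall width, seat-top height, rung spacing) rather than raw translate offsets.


A bed frame 1919 mm long (x) by 1141 mm wide (y). Four 60×60 mm corner posts, 508 mm tall, at the corners of the footprint. Four rails of 24 mm thickness and 125 mm height run between adjacent posts with their undersides at z = 244 mm, their outer faces flush with the outside of the frame (the two x-running rails run between the posts' inner faces; the two y-running rails run between the posts' inner faces). 13 slats, each 76 mm wide (x) and 16 mm thick, lie across the top of the two x-running rails, running the full 1141 mm width of the frame in y; along x they sit between the end posts with a 57 mm gap after the −x posts and between neighbouring slats, leaving 70 mm before the +x posts.


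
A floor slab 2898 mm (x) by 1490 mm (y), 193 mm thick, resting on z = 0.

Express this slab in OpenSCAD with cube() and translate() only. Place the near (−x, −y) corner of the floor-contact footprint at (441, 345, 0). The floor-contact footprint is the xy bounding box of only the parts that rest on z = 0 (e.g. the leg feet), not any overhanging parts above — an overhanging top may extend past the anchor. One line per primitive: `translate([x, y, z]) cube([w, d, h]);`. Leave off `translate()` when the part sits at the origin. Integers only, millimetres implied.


translate([441, 345, 0]) cube([2898, 1490, 193]);


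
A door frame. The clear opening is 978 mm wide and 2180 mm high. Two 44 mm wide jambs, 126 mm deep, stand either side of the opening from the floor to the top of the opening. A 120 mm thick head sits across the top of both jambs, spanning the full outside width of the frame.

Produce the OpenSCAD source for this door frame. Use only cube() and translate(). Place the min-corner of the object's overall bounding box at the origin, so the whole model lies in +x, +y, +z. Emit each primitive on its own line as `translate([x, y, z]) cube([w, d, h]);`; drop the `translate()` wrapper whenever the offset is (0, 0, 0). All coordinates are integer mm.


cube([44, 126, 2180]);
translate([1022, 0, 0]) cube([44, 126, 2180]);
translate([0, 0, 2180]) cube([1066, 126, 120]);


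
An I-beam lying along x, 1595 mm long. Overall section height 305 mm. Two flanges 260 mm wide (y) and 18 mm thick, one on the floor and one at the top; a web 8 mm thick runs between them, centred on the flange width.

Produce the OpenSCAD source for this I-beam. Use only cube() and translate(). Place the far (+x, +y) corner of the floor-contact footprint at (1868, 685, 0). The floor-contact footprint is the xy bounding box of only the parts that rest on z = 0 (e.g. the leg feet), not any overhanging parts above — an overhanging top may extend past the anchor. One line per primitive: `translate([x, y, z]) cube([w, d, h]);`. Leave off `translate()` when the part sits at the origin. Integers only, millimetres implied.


translate([273, 425, 0]) cube([1595, 260, 18]);
translate([273, 551, 18]) cube([1595, 8, 269]);
translate([273, 425, 287]) cube([1595, 260, 18]);


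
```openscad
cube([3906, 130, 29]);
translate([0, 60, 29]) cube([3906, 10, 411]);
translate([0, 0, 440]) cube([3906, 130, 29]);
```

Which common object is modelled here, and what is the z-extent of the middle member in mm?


An I-beam. The web height is 411 mm.

Two wide flanges with a thin centred web — an I-beam. Overall 469 mm minus two 29 mm flanges gives a web of 469 − 2·29 = 411 mm.


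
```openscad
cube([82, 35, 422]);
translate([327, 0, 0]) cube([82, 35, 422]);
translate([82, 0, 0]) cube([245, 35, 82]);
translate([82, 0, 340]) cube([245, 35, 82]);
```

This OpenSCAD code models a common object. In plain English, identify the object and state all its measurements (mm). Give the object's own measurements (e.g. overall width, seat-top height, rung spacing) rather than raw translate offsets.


A rectangular picture frame lying in the x–z plane (depth along y). The opening is 245 mm wide (x) by 258 mm tall (z), surrounded by a border 82 mm wide on all four sides. The frame is 35 mm deep and is made of two full-height vertical stiles with two horizontal rails fitted between them.


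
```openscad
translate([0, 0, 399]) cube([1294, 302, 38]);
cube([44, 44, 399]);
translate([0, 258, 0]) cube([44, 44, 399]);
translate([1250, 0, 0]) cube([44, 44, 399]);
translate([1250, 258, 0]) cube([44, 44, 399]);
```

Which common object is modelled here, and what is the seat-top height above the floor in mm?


A bench. The seat-top height is 437 mm.

A long slab on four corner posts — a bench. The slab sits at z = 399 with thickness 38, so the top is 399 + 38 = 437 mm.


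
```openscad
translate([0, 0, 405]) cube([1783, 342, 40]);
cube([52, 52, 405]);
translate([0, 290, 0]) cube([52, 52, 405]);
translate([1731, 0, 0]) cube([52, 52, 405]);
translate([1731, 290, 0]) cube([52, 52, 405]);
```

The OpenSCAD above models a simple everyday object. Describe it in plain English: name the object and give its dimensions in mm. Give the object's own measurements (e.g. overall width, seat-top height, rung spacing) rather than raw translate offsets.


A long wooden bench with a 1783 mm (x) × 342 mm (y) seat, 40 mm thick, its top surface 445 mm above the floor. Four 52 mm square legs at the seat corners, flush with the edges, run from z = 0 to the seat underside.


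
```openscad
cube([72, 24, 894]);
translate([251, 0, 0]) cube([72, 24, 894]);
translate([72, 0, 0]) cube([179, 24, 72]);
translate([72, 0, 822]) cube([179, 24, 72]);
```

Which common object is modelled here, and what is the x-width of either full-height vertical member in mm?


A picture frame. The border width is 72 mm.

Four thin pieces enclosing a rectangular opening — a picture frame. The two full-height stiles are 894 mm tall; the top rail sits at z = 822 and is 72 mm tall, so the border above the opening is 894 − 822 = 72 mm, matching the stile x-width.


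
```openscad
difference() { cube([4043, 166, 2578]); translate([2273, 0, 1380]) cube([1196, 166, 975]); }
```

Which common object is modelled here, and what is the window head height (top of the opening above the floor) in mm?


A wall with a window opening. The window head height is 2355 mm.

A wall with a rectangular opening subtracted — a window. Sill at z = 1380, opening 975 mm tall, so the head is at 1380 + 975 = 2355 mm.


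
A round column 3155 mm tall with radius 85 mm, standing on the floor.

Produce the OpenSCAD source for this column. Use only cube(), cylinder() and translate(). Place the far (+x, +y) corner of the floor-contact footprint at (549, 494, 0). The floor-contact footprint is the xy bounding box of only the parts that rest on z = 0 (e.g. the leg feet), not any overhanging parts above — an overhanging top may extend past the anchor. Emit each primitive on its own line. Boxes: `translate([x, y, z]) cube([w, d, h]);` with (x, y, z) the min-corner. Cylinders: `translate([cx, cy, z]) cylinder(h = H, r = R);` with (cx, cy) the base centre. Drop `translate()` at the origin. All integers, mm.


translate([464, 409, 0]) cylinder(h = 3155, r = 85);
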